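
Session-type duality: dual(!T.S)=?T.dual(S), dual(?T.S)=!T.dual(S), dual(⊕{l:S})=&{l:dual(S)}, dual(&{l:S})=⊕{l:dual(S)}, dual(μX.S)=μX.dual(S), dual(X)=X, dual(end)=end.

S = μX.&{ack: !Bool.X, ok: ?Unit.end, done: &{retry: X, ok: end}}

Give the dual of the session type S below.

μX.⊕{ack: ?Bool.X, ok: !Unit.end, done: ⊕{retry: X, ok: end}}

μX ↦ μX  (rec unchanged)
  &{ack,ok,done} ↦ ⊕{ack,ok,done}  (offer→select)
    [ack]
      !Bool ↦ ?Bool
        dual(X) = X
    [ok]
      ?Unit ↦ !Unit
        dual(end) = end
    [done]
      &{retry,ok} ↦ ⊕{retry,ok}  (offer→select)
        [retry]
          dual(X) = X
        [ok]
          dual(end) = end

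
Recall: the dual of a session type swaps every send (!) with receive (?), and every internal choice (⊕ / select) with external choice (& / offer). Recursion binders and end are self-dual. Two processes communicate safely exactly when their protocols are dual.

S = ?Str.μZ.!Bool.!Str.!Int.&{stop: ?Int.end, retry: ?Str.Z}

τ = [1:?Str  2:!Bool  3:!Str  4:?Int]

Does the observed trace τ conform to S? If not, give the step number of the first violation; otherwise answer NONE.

@1 ?Str  match  now at μZ.…
@2 !Bool  match  now at !Str.!Int.&{stop: ?Int.end, retry: ?Str.μZ.…}
@3 !Str  match  now at !Int.&{stop: ?Int.end, retry: ?Str.μZ.…}
@4 got ?Int, protocol expects !Int  ✗

4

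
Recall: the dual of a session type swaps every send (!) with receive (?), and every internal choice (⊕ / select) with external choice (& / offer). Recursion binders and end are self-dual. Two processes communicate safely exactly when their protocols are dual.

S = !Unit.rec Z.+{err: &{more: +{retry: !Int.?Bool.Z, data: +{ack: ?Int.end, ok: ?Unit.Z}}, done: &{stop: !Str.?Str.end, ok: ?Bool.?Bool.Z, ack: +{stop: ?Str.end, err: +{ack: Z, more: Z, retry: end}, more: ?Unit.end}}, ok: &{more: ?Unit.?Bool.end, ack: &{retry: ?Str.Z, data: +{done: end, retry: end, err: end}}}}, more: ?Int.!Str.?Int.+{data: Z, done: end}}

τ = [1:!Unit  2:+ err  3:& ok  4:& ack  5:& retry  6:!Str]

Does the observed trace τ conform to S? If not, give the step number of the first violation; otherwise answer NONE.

6

[1] !Unit  ✓  residual = rec Z.…
[2] + err  ✓  residual = &{more: +{retry: !Int.?Bool.rec Z.…, data: +{ack: ?Int.end, ok: ?Unit.rec Z.…}}, done: &{stop: !Str.?Str.end, ok: ?Bool.?Bool.rec Z.…, ack: +{stop: ?Str.end, err: +{ack: rec Z.…, more: rec Z.…, retry: end}, more: ?Unit.end}}, ok: &{more: ?Unit.?Bool.end, ack: &{retry: ?Str.rec Z.…, data: +{done: end, retry: end, err: end}}}}
[3] & ok  ✓  residual = &{more: ?Unit.?Bool.end, ack: &{retry: ?Str.rec Z.…, data: +{done: end, retry: end, err: end}}}
[4] & ack  ✓  residual = &{retry: ?Str.rec Z.…, data: +{done: end, retry: end, err: end}}
[5] & retry  ✓  residual = ?Str.rec Z.…
[6] got !Str, protocol expects ?Str  ✗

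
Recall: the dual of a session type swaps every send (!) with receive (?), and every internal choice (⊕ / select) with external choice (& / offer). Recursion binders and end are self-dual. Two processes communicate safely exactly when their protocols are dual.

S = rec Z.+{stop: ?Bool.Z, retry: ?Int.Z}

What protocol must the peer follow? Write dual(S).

rec Z ↦ rec Z  (binder kept)
  +{stop,retry} ↦ &{stop,retry}  (internal→external)
    [stop]
      ?Bool ↦ !Bool
        dual(Z) = Z
    [retry]
      ?Int ↦ !Int
        dual(Z) = Z

rec Z.&{stop: !Bool.Z, retry: !Int.Z}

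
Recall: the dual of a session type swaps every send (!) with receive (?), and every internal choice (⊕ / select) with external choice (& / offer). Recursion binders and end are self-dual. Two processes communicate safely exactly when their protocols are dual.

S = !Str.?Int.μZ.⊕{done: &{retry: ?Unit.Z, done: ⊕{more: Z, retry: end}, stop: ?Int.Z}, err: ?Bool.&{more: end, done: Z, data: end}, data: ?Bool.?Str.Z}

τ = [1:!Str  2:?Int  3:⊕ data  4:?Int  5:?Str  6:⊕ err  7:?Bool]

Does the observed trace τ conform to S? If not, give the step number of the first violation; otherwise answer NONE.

[1] !Str  ok  state: ?Int.μZ.…
[2] ?Int  ok  state: μZ.…
[3] ⊕ data  ok  state: ?Bool.?Str.μZ.…
[4] got ?Int, protocol expects ?Bool  ✗

4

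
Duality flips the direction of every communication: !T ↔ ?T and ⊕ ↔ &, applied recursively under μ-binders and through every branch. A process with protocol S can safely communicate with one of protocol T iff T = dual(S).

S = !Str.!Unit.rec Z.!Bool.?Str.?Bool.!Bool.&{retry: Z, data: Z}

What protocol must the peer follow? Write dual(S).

?Str.?Unit.rec Z.?Bool.!Str.!Bool.?Bool.+{retry: Z, data: Z}

!Str → ?Str
  !Unit → ?Unit
    rec Z → rec Z  (μ self-dual)
      !Bool → ?Bool
        ?Str → !Str
          ?Bool → !Bool
            !Bool → ?Bool
              &{retry,data} → +{retry,data}  (&→⊕)
                [retry]
                  dual(Z) = Z
                [data]
                  dual(Z) = Z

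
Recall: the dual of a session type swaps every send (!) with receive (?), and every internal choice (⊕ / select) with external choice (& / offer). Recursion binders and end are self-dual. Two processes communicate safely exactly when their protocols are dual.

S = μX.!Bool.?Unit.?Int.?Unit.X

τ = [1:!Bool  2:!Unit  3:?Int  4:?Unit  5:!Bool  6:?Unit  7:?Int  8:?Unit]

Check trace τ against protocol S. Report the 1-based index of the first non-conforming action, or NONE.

[1] !Bool  match  cont: ?Unit.?Int.?Unit.μX.…
[2] got !Unit, protocol expects ?Unit  ✗

2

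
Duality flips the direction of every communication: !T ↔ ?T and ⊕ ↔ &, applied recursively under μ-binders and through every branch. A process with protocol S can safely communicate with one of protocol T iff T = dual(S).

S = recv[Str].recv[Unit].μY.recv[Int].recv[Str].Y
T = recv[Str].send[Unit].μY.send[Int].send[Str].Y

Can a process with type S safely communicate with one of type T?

NO

recv[Str] vs recv[Str]  ✗ same direction on both sides — not dual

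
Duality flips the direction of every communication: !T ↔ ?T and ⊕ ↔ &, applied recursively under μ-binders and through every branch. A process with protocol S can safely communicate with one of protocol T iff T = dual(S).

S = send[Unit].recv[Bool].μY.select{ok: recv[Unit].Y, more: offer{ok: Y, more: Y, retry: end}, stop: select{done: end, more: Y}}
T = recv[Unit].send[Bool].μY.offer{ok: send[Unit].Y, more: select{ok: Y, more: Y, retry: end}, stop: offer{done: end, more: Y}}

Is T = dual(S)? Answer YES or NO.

send[Unit] vs recv[Unit]  ✓
  recv[Bool] vs send[Bool]  ✓
    μY vs μY  ✓ (rec unchanged)
      select{ok,more,stop} vs offer{ok,more,stop}  ✓ label sets agree
        case ok:
          recv[Unit] vs send[Unit]  ✓
            Y vs Y  ✓
        case more:
          offer{ok,more,retry} vs select{ok,more,retry}  ✓ label sets agree
            case ok:
              Y vs Y  ✓
            case more:
              Y vs Y  ✓
            case retry:
              end vs end  ✓
        case stop:
          select{done,more} vs offer{done,more}  ✓ label sets agree
            case done:
              end vs end  ✓
            case more:
              Y vs Y  ✓

YES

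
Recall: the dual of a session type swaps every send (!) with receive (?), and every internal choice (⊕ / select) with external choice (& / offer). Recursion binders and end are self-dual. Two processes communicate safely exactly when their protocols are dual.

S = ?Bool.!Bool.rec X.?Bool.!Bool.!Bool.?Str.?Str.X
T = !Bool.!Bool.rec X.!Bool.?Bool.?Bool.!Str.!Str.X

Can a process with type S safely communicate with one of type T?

NO

?Bool | !Bool  ok
  !Bool | !Bool  ✗ same direction on both sides — not dual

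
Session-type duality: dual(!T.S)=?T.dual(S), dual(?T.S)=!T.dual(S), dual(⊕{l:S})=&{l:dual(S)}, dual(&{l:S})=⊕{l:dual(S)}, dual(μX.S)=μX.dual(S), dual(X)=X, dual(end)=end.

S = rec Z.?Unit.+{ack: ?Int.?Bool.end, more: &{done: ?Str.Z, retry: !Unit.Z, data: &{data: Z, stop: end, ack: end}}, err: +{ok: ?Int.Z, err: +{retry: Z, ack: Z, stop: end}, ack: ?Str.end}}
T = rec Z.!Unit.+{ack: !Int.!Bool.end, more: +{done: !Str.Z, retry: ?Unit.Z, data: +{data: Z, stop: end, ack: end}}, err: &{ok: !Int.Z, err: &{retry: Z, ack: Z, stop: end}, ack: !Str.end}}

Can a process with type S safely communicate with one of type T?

NO

rec Z ‖ rec Z  match (binder kept)
  ?Unit ‖ !Unit  match
    +{ack,more,err} ‖ +{ack,more,err}  ✗ choice polarity not flipped — not dual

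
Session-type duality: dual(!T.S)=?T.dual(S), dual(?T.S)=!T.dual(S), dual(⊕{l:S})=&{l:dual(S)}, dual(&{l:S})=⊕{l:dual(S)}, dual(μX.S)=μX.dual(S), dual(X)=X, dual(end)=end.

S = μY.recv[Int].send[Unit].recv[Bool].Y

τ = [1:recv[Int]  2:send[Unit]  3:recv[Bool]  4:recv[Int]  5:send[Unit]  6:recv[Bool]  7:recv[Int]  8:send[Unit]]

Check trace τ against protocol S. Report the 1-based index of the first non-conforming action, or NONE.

NONE

step 1: recv[Int]  match  residual = send[Unit].recv[Bool].μY.…
step 2: send[Unit]  match  residual = recv[Bool].μY.…
step 3: recv[Bool]  match  residual = μY.…
step 4: recv[Int]  match  residual = send[Unit].recv[Bool].μY.…
step 5: send[Unit]  match  residual = recv[Bool].μY.…
step 6: recv[Bool]  match  residual = μY.…
step 7: recv[Int]  match  residual = send[Unit].recv[Bool].μY.…
step 8: send[Unit]  match  residual = recv[Bool].μY.…
τ conforms to S (length 8)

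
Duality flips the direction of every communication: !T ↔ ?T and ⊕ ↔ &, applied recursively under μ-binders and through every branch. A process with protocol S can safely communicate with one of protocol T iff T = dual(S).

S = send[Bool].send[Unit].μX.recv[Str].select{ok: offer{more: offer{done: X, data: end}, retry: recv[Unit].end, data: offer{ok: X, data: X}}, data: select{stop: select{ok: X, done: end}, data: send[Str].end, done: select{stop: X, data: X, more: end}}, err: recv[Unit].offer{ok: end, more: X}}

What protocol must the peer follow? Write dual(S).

send[Bool] → recv[Bool]
  send[Unit] → recv[Unit]
    μX → μX  (rec unchanged)
      recv[Str] → send[Str]
        select{ok,data,err} → offer{ok,data,err}  (⊕→&)
          case ok:
            offer{more,retry,data} → select{more,retry,data}  (offer→select)
              case more:
                offer{done,data} → select{done,data}  (offer→select)
                  case done:
                    dual(X) = X
                  case data:
                    dual(end) = end
              case retry:
                recv[Unit] → send[Unit]
                  dual(end) = end
              case data:
                offer{ok,data} → select{ok,data}  (offer→select)
                  case ok:
                    dual(X) = X
                  case data:
                    dual(X) = X
          case data:
            select{stop,data,done} → offer{stop,data,done}  (⊕→&)
              case stop:
                select{ok,done} → offer{ok,done}  (⊕→&)
                  case ok:
                    dual(X) = X
                  case done:
                    dual(end) = end
              case data:
                send[Str] → recv[Str]
                  dual(end) = end
              case done:
                select{stop,data,more} → offer{stop,data,more}  (⊕→&)
                  case stop:
                    dual(X) = X
                  case data:
                    dual(X) = X
                  case more:
                    dual(end) = end
          case err:
            recv[Unit] → send[Unit]
              offer{ok,more} → select{ok,more}  (offer→select)
                case ok:
                  dual(end) = end
                case more:
                  dual(X) = X

recv[Bool].recv[Unit].μX.send[Str].offer{ok: select{more: select{done: X, data: end}, retry: send[Unit].end, data: select{ok: X, data: X}}, data: offer{stop: offer{ok: X, done: end}, data: recv[Str].end, done: offer{stop: X, data: X, more: end}}, err: send[Unit].select{ok: end, more: X}}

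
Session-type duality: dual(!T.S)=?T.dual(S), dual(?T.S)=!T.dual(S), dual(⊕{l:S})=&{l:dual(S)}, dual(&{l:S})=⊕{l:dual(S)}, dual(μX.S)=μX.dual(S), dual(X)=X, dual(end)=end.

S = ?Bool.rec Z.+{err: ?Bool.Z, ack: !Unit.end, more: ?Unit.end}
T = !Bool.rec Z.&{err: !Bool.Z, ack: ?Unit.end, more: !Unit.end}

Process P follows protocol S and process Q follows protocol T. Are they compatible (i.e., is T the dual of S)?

?Bool ‖ !Bool  ok
  rec Z ‖ rec Z  ok (rec unchanged)
    +{err,ack,more} ‖ &{err,ack,more}  ok label sets agree
      [err]
        ?Bool ‖ !Bool  ok
          Z ‖ Z  ok
      [ack]
        !Unit ‖ ?Unit  ok
          end ‖ end  ok
      [more]
        ?Unit ‖ !Unit  ok
          end ‖ end  ok

YES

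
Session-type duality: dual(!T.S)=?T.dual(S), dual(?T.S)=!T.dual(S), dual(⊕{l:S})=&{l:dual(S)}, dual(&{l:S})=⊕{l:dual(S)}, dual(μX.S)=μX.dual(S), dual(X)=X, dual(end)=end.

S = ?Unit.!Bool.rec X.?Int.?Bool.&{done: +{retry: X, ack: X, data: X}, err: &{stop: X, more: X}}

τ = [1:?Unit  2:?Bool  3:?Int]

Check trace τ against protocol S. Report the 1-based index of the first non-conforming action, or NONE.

2

step 1: ?Unit  match  residual = !Bool.rec X.…
step 2: got ?Bool, protocol expects !Bool  ✗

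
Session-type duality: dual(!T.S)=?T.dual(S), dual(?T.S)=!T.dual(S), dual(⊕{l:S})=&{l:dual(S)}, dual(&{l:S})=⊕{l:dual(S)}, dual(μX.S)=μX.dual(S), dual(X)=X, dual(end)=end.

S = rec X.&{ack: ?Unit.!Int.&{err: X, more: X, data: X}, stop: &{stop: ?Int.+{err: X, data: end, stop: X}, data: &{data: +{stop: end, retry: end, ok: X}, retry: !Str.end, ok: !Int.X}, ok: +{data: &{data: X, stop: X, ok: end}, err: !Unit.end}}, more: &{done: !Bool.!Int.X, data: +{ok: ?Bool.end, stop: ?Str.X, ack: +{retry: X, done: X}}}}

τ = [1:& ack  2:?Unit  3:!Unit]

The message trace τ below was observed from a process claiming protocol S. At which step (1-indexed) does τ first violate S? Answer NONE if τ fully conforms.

@1 & ack  match  residual = ?Unit.!Int.&{err: rec X.…, more: rec X.…, data: rec X.…}
@2 ?Unit  match  residual = !Int.&{err: rec X.…, more: rec X.…, data: rec X.…}
@3 got !Unit, protocol expects !Int  ✗

3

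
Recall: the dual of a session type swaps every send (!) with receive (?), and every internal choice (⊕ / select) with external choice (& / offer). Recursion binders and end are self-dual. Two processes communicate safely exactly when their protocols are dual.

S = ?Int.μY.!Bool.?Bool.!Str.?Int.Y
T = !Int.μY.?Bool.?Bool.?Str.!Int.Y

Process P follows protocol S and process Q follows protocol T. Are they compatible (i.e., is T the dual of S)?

NO

?Int ‖ !Int  match
  μY ‖ μY  match (μ self-dual)
    !Bool ‖ ?Bool  match
      ?Bool ‖ ?Bool  ✗ same direction on both sides — not dual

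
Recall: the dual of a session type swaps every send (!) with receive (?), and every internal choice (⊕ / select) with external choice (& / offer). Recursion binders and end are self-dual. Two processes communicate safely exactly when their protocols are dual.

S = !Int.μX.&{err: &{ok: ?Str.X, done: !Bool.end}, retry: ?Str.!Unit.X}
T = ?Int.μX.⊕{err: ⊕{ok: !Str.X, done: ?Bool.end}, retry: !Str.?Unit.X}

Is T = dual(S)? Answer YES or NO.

!Int | ?Int  match
  μX | μX  match (μ self-dual)
    &{err,retry} | ⊕{err,retry}  match label sets agree
      • err:
        &{ok,done} | ⊕{ok,done}  match label sets agree
          • ok:
            ?Str | !Str  match
              X | X  match
          • done:
            !Bool | ?Bool  match
              end | end  match
      • retry:
        ?Str | !Str  match
          !Unit | ?Unit  match
            X | X  match

YES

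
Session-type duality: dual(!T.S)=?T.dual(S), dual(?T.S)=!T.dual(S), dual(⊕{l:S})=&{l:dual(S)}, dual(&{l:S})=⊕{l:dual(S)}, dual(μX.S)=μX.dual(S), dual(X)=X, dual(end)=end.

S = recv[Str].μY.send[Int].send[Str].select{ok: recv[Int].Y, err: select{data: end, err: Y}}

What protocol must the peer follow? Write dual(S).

recv[Str] ↦ send[Str]
  μY ↦ μY  (rec unchanged)
    send[Int] ↦ recv[Int]
      send[Str] ↦ recv[Str]
        select{ok,err} ↦ offer{ok,err}  (internal→external)
          case ok:
            recv[Int] ↦ send[Int]
              Y self-dual
          case err:
            select{data,err} ↦ offer{data,err}  (internal→external)
              case data:
                end self-dual
              case err:
                Y self-dual

send[Str].μY.recv[Int].recv[Str].offer{ok: send[Int].Y, err: offer{data: end, err: Y}}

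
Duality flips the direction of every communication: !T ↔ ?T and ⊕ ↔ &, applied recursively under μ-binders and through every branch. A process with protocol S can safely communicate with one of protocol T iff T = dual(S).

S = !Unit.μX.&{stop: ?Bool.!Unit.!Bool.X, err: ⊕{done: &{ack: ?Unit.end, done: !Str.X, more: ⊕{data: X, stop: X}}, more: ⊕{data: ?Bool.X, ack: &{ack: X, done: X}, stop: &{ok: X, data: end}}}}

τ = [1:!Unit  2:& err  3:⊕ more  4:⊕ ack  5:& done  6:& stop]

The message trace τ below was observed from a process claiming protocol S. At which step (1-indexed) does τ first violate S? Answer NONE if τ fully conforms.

[1] !Unit  match  residual = μX.…
[2] & err  match  residual = ⊕{done: &{ack: ?Unit.end, done: !Str.μX.…, more: ⊕{data: μX.…, stop: μX.…}}, more: ⊕{data: ?Bool.μX.…, ack: &{ack: μX.…, done: μX.…}, stop: &{ok: μX.…, data: end}}}
[3] ⊕ more  match  residual = ⊕{data: ?Bool.μX.…, ack: &{ack: μX.…, done: μX.…}, stop: &{ok: μX.…, data: end}}
[4] ⊕ ack  match  residual = &{ack: μX.…, done: μX.…}
[5] & done  match  residual = μX.…
[6] & stop  match  residual = ?Bool.!Unit.!Bool.μX.…
τ conforms to S (length 6)

NONE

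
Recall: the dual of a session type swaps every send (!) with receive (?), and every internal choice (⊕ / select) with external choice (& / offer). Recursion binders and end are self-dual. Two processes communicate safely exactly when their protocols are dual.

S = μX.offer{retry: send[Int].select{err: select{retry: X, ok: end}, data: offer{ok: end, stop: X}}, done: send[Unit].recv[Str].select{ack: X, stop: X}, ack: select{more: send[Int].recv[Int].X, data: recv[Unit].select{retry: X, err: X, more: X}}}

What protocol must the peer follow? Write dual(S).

μX = μX  (binder kept)
  offer{retry,done,ack} = select{retry,done,ack}  (offer→select)
    case retry:
      send[Int] = recv[Int]
        select{err,data} = offer{err,data}  (internal→external)
          case err:
            select{retry,ok} = offer{retry,ok}  (internal→external)
              case retry:
                X self-dual
              case ok:
                end self-dual
          case data:
            offer{ok,stop} = select{ok,stop}  (offer→select)
              case ok:
                end self-dual
              case stop:
                X self-dual
    case done:
      send[Unit] = recv[Unit]
        recv[Str] = send[Str]
          select{ack,stop} = offer{ack,stop}  (internal→external)
            case ack:
              X self-dual
            case stop:
              X self-dual
    case ack:
      select{more,data} = offer{more,data}  (internal→external)
        case more:
          send[Int] = recv[Int]
            recv[Int] = send[Int]
              X self-dual
        case data:
          recv[Unit] = send[Unit]
            select{retry,err,more} = offer{retry,err,more}  (internal→external)
              case retry:
                X self-dual
              case err:
                X self-dual
              case more:
                X self-dual

μX.select{retry: recv[Int].offer{err: offer{retry: X, ok: end}, data: select{ok: end, stop: X}}, done: recv[Unit].send[Str].offer{ack: X, stop: X}, ack: offer{more: recv[Int].send[Int].X, data: send[Unit].offer{retry: X, err: X, more: X}}}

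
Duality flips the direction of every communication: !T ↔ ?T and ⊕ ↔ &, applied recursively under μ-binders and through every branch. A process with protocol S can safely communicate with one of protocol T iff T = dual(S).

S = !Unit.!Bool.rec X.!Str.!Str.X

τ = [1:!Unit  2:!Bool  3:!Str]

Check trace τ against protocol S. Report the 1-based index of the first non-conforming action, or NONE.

NONE

@1 !Unit  match  now at !Bool.rec X.…
@2 !Bool  match  now at rec X.…
@3 !Str  match  now at !Str.rec X.…
τ conforms to S (length 3)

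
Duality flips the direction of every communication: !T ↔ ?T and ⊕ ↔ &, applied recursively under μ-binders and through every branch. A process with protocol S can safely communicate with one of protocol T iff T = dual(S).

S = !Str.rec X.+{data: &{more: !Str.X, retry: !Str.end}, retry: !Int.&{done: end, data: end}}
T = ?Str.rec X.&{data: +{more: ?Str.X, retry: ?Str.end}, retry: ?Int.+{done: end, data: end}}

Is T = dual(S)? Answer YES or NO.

!Str vs ?Str  ok
  rec X vs rec X  ok (rec unchanged)
    +{data,retry} vs &{data,retry}  ok label sets agree
      [data]
        &{more,retry} vs +{more,retry}  ok label sets agree
          [more]
            !Str vs ?Str  ok
              X vs X  ok
          [retry]
            !Str vs ?Str  ok
              end vs end  ok
      [retry]
        !Int vs ?Int  ok
          &{done,data} vs +{done,data}  ok label sets agree
            [done]
              end vs end  ok
            [data]
              end vs end  ok

YES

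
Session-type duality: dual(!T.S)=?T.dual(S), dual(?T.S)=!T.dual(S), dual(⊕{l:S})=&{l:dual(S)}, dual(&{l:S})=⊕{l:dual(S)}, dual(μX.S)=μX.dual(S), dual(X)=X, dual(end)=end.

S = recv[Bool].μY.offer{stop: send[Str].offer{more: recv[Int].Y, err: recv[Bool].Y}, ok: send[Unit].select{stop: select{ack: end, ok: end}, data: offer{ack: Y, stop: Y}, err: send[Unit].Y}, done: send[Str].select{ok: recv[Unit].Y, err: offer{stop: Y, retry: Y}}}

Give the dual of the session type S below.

send[Bool].μY.select{stop: recv[Str].select{more: send[Int].Y, err: send[Bool].Y}, ok: recv[Unit].offer{stop: offer{ack: end, ok: end}, data: select{ack: Y, stop: Y}, err: recv[Unit].Y}, done: recv[Str].offer{ok: send[Unit].Y, err: select{stop: Y, retry: Y}}}

recv[Bool] = send[Bool]
  μY = μY  (binder kept)
    offer{stop,ok,done} = select{stop,ok,done}  (external→internal)
      • stop:
        send[Str] = recv[Str]
          offer{more,err} = select{more,err}  (external→internal)
            • more:
              recv[Int] = send[Int]
                Y ↦ Y
            • err:
              recv[Bool] = send[Bool]
                Y ↦ Y
      • ok:
        send[Unit] = recv[Unit]
          select{stop,data,err} = offer{stop,data,err}  (⊕→&)
            • stop:
              select{ack,ok} = offer{ack,ok}  (⊕→&)
                • ack:
                  end ↦ end
                • ok:
                  end ↦ end
            • data:
              offer{ack,stop} = select{ack,stop}  (external→internal)
                • ack:
                  Y ↦ Y
                • stop:
                  Y ↦ Y
            • err:
              send[Unit] = recv[Unit]
                Y ↦ Y
      • done:
        send[Str] = recv[Str]
          select{ok,err} = offer{ok,err}  (⊕→&)
            • ok:
              recv[Unit] = send[Unit]
                Y ↦ Y
            • err:
              offer{stop,retry} = select{stop,retry}  (external→internal)
                • stop:
                  Y ↦ Y
                • retry:
                  Y ↦ Y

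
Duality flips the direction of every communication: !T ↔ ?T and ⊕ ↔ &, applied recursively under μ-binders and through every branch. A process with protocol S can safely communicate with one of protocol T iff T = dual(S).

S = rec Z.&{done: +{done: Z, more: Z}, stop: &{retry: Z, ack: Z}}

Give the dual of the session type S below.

rec Z.+{done: &{done: Z, more: Z}, stop: +{retry: Z, ack: Z}}

rec Z = rec Z  (rec unchanged)
  &{done,stop} = +{done,stop}  (&→⊕)
    • done:
      +{done,more} = &{done,more}  (internal→external)
        • done:
          Z ↦ Z
        • more:
          Z ↦ Z
    • stop:
      &{retry,ack} = +{retry,ack}  (&→⊕)
        • retry:
          Z ↦ Z
        • ack:
          Z ↦ Z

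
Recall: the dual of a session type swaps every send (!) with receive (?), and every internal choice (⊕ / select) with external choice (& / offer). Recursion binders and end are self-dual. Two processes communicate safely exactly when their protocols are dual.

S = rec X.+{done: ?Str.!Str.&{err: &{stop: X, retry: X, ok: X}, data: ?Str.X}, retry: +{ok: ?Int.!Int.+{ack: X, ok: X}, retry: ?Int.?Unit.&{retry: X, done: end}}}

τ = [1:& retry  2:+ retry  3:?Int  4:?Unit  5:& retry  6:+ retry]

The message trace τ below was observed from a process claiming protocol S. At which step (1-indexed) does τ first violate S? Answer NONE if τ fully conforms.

@1 got & retry, protocol expects + done or + retry  ✗

1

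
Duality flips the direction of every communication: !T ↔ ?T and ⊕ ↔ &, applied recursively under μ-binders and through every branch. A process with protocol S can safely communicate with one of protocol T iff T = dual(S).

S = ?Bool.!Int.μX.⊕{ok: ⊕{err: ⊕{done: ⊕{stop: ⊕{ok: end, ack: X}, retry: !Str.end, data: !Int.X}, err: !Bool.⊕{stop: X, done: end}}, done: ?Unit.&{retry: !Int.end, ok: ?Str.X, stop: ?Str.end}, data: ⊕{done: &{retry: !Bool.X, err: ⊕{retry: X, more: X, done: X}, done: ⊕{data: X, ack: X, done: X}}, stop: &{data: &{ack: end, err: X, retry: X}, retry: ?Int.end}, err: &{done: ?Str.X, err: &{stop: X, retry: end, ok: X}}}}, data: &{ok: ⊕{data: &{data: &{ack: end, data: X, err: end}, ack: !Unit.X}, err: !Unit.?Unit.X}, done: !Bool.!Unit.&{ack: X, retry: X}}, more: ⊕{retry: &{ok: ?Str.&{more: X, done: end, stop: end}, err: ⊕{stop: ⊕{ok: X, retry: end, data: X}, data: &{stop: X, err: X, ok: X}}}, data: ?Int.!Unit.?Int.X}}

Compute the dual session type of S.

?Bool ↦ !Bool
  !Int ↦ ?Int
    μX ↦ μX  (μ self-dual)
      ⊕{ok,data,more} ↦ &{ok,data,more}  (⊕→&)
        case ok:
          ⊕{err,done,data} ↦ &{err,done,data}  (⊕→&)
            case err:
              ⊕{done,err} ↦ &{done,err}  (⊕→&)
                case done:
                  ⊕{stop,retry,data} ↦ &{stop,retry,data}  (⊕→&)
                    case stop:
                      ⊕{ok,ack} ↦ &{ok,ack}  (⊕→&)
                        case ok:
                          dual(end) = end
                        case ack:
                          dual(X) = X
                    case retry:
                      !Str ↦ ?Str
                        dual(end) = end
                    case data:
                      !Int ↦ ?Int
                        dual(X) = X
                case err:
                  !Bool ↦ ?Bool
                    ⊕{stop,done} ↦ &{stop,done}  (⊕→&)
                      case stop:
                        dual(X) = X
                      case done:
                        dual(end) = end
            case done:
              ?Unit ↦ !Unit
                &{retry,ok,stop} ↦ ⊕{retry,ok,stop}  (offer→select)
                  case retry:
                    !Int ↦ ?Int
                      dual(end) = end
                  case ok:
                    ?Str ↦ !Str
                      dual(X) = X
                  case stop:
                    ?Str ↦ !Str
                      dual(end) = end
            case data:
              ⊕{done,stop,err} ↦ &{done,stop,err}  (⊕→&)
                case done:
                  &{retry,err,done} ↦ ⊕{retry,err,done}  (offer→select)
                    case retry:
                      !Bool ↦ ?Bool
                        dual(X) = X
                    case err:
                      ⊕{retry,more,done} ↦ &{retry,more,done}  (⊕→&)
                        case retry:
                          dual(X) = X
                        case more:
                          dual(X) = X
                        case done:
                          dual(X) = X
                    case done:
                      ⊕{data,ack,done} ↦ &{data,ack,done}  (⊕→&)
                        case data:
                          dual(X) = X
                        case ack:
                          dual(X) = X
                        case done:
                          dual(X) = X
                case stop:
                  &{data,retry} ↦ ⊕{data,retry}  (offer→select)
                    case data:
                      &{ack,err,retry} ↦ ⊕{ack,err,retry}  (offer→select)
                        case ack:
                          dual(end) = end
                        case err:
                          dual(X) = X
                        case retry:
                          dual(X) = X
                    case retry:
                      ?Int ↦ !Int
                        dual(end) = end
                case err:
                  &{done,err} ↦ ⊕{done,err}  (offer→select)
                    case done:
                      ?Str ↦ !Str
                        dual(X) = X
                    case err:
                      &{stop,retry,ok} ↦ ⊕{stop,retry,ok}  (offer→select)
                        case stop:
                          dual(X) = X
                        case retry:
                          dual(end) = end
                        case ok:
                          dual(X) = X
        case data:
          &{ok,done} ↦ ⊕{ok,done}  (offer→select)
            case ok:
              ⊕{data,err} ↦ &{data,err}  (⊕→&)
                case data:
                  &{data,ack} ↦ ⊕{data,ack}  (offer→select)
                    case data:
                      &{ack,data,err} ↦ ⊕{ack,data,err}  (offer→select)
                        case ack:
                          dual(end) = end
                        case data:
                          dual(X) = X
                        case err:
                          dual(end) = end
                    case ack:
                      !Unit ↦ ?Unit
                        dual(X) = X
                case err:
                  !Unit ↦ ?Unit
                    ?Unit ↦ !Unit
                      dual(X) = X
            case done:
              !Bool ↦ ?Bool
                !Unit ↦ ?Unit
                  &{ack,retry} ↦ ⊕{ack,retry}  (offer→select)
                    case ack:
                      dual(X) = X
                    case retry:
                      dual(X) = X
        case more:
          ⊕{retry,data} ↦ &{retry,data}  (⊕→&)
            case retry:
              &{ok,err} ↦ ⊕{ok,err}  (offer→select)
                case ok:
                  ?Str ↦ !Str
                    &{more,done,stop} ↦ ⊕{more,done,stop}  (offer→select)
                      case more:
                        dual(X) = X
                      case done:
                        dual(end) = end
                      case stop:
                        dual(end) = end
                case err:
                  ⊕{stop,data} ↦ &{stop,data}  (⊕→&)
                    case stop:
                      ⊕{ok,retry,data} ↦ &{ok,retry,data}  (⊕→&)
                        case ok:
                          dual(X) = X
                        case retry:
                          dual(end) = end
                        case data:
                          dual(X) = X
                    case data:
                      &{stop,err,ok} ↦ ⊕{stop,err,ok}  (offer→select)
                        case stop:
                          dual(X) = X
                        case err:
                          dual(X) = X
                        case ok:
                          dual(X) = X
            case data:
              ?Int ↦ !Int
                !Unit ↦ ?Unit
                  ?Int ↦ !Int
                    dual(X) = X

!Bool.?Int.μX.&{ok: &{err: &{done: &{stop: &{ok: end, ack: X}, retry: ?Str.end, data: ?Int.X}, err: ?Bool.&{stop: X, done: end}}, done: !Unit.⊕{retry: ?Int.end, ok: !Str.X, stop: !Str.end}, data: &{done: ⊕{retry: ?Bool.X, err: &{retry: X, more: X, done: X}, done: &{data: X, ack: X, done: X}}, stop: ⊕{data: ⊕{ack: end, err: X, retry: X}, retry: !Int.end}, err: ⊕{done: !Str.X, err: ⊕{stop: X, retry: end, ok: X}}}}, data: ⊕{ok: &{data: ⊕{data: ⊕{ack: end, data: X, err: end}, ack: ?Unit.X}, err: ?Unit.!Unit.X}, done: ?Bool.?Unit.⊕{ack: X, retry: X}}, more: &{retry: ⊕{ok: !Str.⊕{more: X, done: end, stop: end}, err: &{stop: &{ok: X, retry: end, data: X}, data: ⊕{stop: X, err: X, ok: X}}}, data: !Int.?Unit.!Int.X}}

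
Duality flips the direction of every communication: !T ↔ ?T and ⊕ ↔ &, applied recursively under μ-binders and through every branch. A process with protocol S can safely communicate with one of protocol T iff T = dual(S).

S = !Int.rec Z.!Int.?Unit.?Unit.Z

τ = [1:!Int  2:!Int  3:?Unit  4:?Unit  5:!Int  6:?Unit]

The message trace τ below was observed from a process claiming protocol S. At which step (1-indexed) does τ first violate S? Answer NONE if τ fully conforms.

NONE

[1] !Int  ✓  residual = rec Z.…
[2] !Int  ✓  residual = ?Unit.?Unit.rec Z.…
[3] ?Unit  ✓  residual = ?Unit.rec Z.…
[4] ?Unit  ✓  residual = rec Z.…
[5] !Int  ✓  residual = ?Unit.?Unit.rec Z.…
[6] ?Unit  ✓  residual = ?Unit.rec Z.…
τ conforms to S (length 6)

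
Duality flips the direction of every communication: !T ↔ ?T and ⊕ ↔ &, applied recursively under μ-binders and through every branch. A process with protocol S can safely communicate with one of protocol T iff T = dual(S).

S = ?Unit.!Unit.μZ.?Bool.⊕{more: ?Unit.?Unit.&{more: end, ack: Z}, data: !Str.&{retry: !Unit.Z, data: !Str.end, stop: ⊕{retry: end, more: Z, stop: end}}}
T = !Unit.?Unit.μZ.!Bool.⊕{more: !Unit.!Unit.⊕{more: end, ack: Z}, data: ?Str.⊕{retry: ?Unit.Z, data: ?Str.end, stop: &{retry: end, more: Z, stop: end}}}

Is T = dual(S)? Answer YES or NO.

?Unit vs !Unit  match
  !Unit vs ?Unit  match
    μZ vs μZ  match (μ self-dual)
      ?Bool vs !Bool  match
        ⊕{more,data} vs ⊕{more,data}  ✗ choice polarity not flipped — not dual

NO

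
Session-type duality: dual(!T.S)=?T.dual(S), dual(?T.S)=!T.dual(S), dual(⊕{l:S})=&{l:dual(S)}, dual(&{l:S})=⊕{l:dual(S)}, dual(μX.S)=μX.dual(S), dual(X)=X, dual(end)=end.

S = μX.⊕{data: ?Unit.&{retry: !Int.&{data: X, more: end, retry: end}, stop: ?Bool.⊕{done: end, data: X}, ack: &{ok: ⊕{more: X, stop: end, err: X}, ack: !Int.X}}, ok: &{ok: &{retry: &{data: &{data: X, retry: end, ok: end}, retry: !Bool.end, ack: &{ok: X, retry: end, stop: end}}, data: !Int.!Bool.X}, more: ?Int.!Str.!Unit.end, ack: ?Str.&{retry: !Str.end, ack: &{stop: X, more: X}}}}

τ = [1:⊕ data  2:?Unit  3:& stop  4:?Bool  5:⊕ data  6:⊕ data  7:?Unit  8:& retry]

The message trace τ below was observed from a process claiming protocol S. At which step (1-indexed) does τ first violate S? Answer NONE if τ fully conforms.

NONE

step 1: ⊕ data  ok  residual = ?Unit.&{retry: !Int.&{data: μX.…, more: end, retry: end}, stop: ?Bool.⊕{done: end, data: μX.…}, ack: &{ok: ⊕{more: μX.…, stop: end, err: μX.…}, ack: !Int.μX.…}}
step 2: ?Unit  ok  residual = &{retry: !Int.&{data: μX.…, more: end, retry: end}, stop: ?Bool.⊕{done: end, data: μX.…}, ack: &{ok: ⊕{more: μX.…, stop: end, err: μX.…}, ack: !Int.μX.…}}
step 3: & stop  ok  residual = ?Bool.⊕{done: end, data: μX.…}
step 4: ?Bool  ok  residual = ⊕{done: end, data: μX.…}
step 5: ⊕ data  ok  residual = μX.…
step 6: ⊕ data  ok  residual = ?Unit.&{retry: !Int.&{data: μX.…, more: end, retry: end}, stop: ?Bool.⊕{done: end, data: μX.…}, ack: &{ok: ⊕{more: μX.…, stop: end, err: μX.…}, ack: !Int.μX.…}}
step 7: ?Unit  ok  residual = &{retry: !Int.&{data: μX.…, more: end, retry: end}, stop: ?Bool.⊕{done: end, data: μX.…}, ack: &{ok: ⊕{more: μX.…, stop: end, err: μX.…}, ack: !Int.μX.…}}
step 8: & retry  ok  residual = !Int.&{data: μX.…, more: end, retry: end}
all 8 steps conform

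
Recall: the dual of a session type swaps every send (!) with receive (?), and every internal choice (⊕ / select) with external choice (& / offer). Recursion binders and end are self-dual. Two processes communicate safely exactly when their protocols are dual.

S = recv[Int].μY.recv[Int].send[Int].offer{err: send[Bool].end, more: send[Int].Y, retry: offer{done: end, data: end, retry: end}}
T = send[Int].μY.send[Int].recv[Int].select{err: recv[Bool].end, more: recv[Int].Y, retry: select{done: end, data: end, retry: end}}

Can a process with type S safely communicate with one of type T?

recv[Int] vs send[Int]  ok
  μY vs μY  ok (rec unchanged)
    recv[Int] vs send[Int]  ok
      send[Int] vs recv[Int]  ok
        offer{err,more,retry} vs select{err,more,retry}  ok labels match
          case err:
            send[Bool] vs recv[Bool]  ok
              end vs end  ok
          case more:
            send[Int] vs recv[Int]  ok
              Y vs Y  ok
          case retry:
            offer{done,data,retry} vs select{done,data,retry}  ok labels match
              case done:
                end vs end  ok
              case data:
                end vs end  ok
              case retry:
                end vs end  ok

YES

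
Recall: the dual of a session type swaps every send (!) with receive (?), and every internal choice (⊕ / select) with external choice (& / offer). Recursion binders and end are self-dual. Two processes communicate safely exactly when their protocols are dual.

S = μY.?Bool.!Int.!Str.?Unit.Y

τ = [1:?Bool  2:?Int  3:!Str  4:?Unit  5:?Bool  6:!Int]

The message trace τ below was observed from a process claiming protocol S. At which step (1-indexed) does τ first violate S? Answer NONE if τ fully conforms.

2

[1] ?Bool  ok  now at !Int.!Str.?Unit.μY.…
[2] got ?Int, protocol expects !Int  ✗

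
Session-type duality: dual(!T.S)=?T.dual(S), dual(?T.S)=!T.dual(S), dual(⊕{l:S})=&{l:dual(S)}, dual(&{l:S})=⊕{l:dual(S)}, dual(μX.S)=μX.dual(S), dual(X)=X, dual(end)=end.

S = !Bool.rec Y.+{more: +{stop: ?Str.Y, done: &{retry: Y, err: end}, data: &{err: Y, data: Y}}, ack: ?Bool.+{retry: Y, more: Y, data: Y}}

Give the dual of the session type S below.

!Bool = ?Bool
  rec Y = rec Y  (μ self-dual)
    +{more,ack} = &{more,ack}  (select→offer)
      • more:
        +{stop,done,data} = &{stop,done,data}  (select→offer)
          • stop:
            ?Str = !Str
              Y self-dual
          • done:
            &{retry,err} = +{retry,err}  (offer→select)
              • retry:
                Y self-dual
              • err:
                end self-dual
          • data:
            &{err,data} = +{err,data}  (offer→select)
              • err:
                Y self-dual
              • data:
                Y self-dual
      • ack:
        ?Bool = !Bool
          +{retry,more,data} = &{retry,more,data}  (select→offer)
            • retry:
              Y self-dual
            • more:
              Y self-dual
            • data:
              Y self-dual

?Bool.rec Y.&{more: &{stop: !Str.Y, done: +{retry: Y, err: end}, data: +{err: Y, data: Y}}, ack: !Bool.&{retry: Y, more: Y, data: Y}}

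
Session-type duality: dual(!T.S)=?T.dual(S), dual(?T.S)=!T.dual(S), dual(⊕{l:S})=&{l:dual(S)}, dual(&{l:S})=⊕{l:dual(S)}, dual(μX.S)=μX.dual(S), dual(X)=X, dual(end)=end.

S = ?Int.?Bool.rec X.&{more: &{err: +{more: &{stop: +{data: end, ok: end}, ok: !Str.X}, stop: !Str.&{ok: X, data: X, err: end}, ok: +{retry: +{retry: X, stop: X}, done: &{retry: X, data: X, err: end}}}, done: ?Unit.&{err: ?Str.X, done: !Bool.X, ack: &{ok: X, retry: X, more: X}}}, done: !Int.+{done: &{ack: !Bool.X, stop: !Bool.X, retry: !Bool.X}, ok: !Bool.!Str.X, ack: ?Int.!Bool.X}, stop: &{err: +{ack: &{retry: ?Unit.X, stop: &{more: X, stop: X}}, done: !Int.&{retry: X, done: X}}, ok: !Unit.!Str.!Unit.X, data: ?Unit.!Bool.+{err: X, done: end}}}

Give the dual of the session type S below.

?Int = !Int
  ?Bool = !Bool
    rec X = rec X  (binder kept)
      &{more,done,stop} = +{more,done,stop}  (&→⊕)
        case more:
          &{err,done} = +{err,done}  (&→⊕)
            case err:
              +{more,stop,ok} = &{more,stop,ok}  (⊕→&)
                case more:
                  &{stop,ok} = +{stop,ok}  (&→⊕)
                    case stop:
                      +{data,ok} = &{data,ok}  (⊕→&)
                        case data:
                          end ↦ end
                        case ok:
                          end ↦ end
                    case ok:
                      !Str = ?Str
                        X ↦ X
                case stop:
                  !Str = ?Str
                    &{ok,data,err} = +{ok,data,err}  (&→⊕)
                      case ok:
                        X ↦ X
                      case data:
                        X ↦ X
                      case err:
                        end ↦ end
                case ok:
                  +{retry,done} = &{retry,done}  (⊕→&)
                    case retry:
                      +{retry,stop} = &{retry,stop}  (⊕→&)
                        case retry:
                          X ↦ X
                        case stop:
                          X ↦ X
                    case done:
                      &{retry,data,err} = +{retry,data,err}  (&→⊕)
                        case retry:
                          X ↦ X
                        case data:
                          X ↦ X
                        case err:
                          end ↦ end
            case done:
              ?Unit = !Unit
                &{err,done,ack} = +{err,done,ack}  (&→⊕)
                  case err:
                    ?Str = !Str
                      X ↦ X
                  case done:
                    !Bool = ?Bool
                      X ↦ X
                  case ack:
                    &{ok,retry,more} = +{ok,retry,more}  (&→⊕)
                      case ok:
                        X ↦ X
                      case retry:
                        X ↦ X
                      case more:
                        X ↦ X
        case done:
          !Int = ?Int
            +{done,ok,ack} = &{done,ok,ack}  (⊕→&)
              case done:
                &{ack,stop,retry} = +{ack,stop,retry}  (&→⊕)
                  case ack:
                    !Bool = ?Bool
                      X ↦ X
                  case stop:
                    !Bool = ?Bool
                      X ↦ X
                  case retry:
                    !Bool = ?Bool
                      X ↦ X
              case ok:
                !Bool = ?Bool
                  !Str = ?Str
                    X ↦ X
              case ack:
                ?Int = !Int
                  !Bool = ?Bool
                    X ↦ X
        case stop:
          &{err,ok,data} = +{err,ok,data}  (&→⊕)
            case err:
              +{ack,done} = &{ack,done}  (⊕→&)
                case ack:
                  &{retry,stop} = +{retry,stop}  (&→⊕)
                    case retry:
                      ?Unit = !Unit
                        X ↦ X
                    case stop:
                      &{more,stop} = +{more,stop}  (&→⊕)
                        case more:
                          X ↦ X
                        case stop:
                          X ↦ X
                case done:
                  !Int = ?Int
                    &{retry,done} = +{retry,done}  (&→⊕)
                      case retry:
                        X ↦ X
                      case done:
                        X ↦ X
            case ok:
              !Unit = ?Unit
                !Str = ?Str
                  !Unit = ?Unit
                    X ↦ X
            case data:
              ?Unit = !Unit
                !Bool = ?Bool
                  +{err,done} = &{err,done}  (⊕→&)
                    case err:
                      X ↦ X
                    case done:
                      end ↦ end

!Int.!Bool.rec X.+{more: +{err: &{more: +{stop: &{data: end, ok: end}, ok: ?Str.X}, stop: ?Str.+{ok: X, data: X, err: end}, ok: &{retry: &{retry: X, stop: X}, done: +{retry: X, data: X, err: end}}}, done: !Unit.+{err: !Str.X, done: ?Bool.X, ack: +{ok: X, retry: X, more: X}}}, done: ?Int.&{done: +{ack: ?Bool.X, stop: ?Bool.X, retry: ?Bool.X}, ok: ?Bool.?Str.X, ack: !Int.?Bool.X}, stop: +{err: &{ack: +{retry: !Unit.X, stop: +{more: X, stop: X}}, done: ?Int.+{retry: X, done: X}}, ok: ?Unit.?Str.?Unit.X, data: !Unit.?Bool.&{err: X, done: end}}}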